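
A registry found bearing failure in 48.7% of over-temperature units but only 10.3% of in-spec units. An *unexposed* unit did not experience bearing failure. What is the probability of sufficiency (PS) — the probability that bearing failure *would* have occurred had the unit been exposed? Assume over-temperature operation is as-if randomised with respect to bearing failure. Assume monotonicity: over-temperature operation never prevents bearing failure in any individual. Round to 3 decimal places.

p₁ = 0.487, p₀ = 0.103.
Under exogeneity and monotonicity, PS = (p₁ − p₀) / (1 − p₀).
PS = (0.487 − 0.103) / (1 − 0.103) = 0.384 / 0.897 ≈ 0.4281

PS ≈ 0.428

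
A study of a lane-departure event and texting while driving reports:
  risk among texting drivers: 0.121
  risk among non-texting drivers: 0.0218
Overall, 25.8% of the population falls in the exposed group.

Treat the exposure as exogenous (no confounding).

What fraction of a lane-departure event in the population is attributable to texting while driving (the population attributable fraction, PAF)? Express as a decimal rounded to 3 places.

PAF ≈ 0.540

Let p₁ = 0.121, p₀ = 0.0218.
Overall risk P(Y=1) = π·p₁ + (1−π)·p₀ = 0.258×0.121 + 0.742×0.0218 = 0.047394.
Under exogeneity, PAF = [P(Y=1) − p₀] / P(Y=1).
PAF = (0.047394 − 0.0218) / 0.047394 ≈ 0.5400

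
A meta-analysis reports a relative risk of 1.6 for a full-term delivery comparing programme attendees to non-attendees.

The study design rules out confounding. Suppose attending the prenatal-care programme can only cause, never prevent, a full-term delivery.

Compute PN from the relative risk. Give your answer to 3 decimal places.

PN ≈ 0.375

Under exogeneity and monotonicity, PN = (RR − 1) / RR = 1 − 1/RR.
PN = (1.6 − 1) / 1.6 = 0.6 / 1.6 ≈ 0.3750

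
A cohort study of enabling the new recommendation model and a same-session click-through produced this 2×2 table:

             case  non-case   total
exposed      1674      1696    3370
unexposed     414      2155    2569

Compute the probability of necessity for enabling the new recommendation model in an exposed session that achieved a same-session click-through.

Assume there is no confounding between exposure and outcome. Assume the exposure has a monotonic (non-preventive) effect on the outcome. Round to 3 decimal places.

PN ≈ 0.676

p₁ = P(outcome | exposed) = 1674/3370 = 0.49674
p₀ = P(outcome | unexposed) = 414/2569 = 0.16115
Under exogeneity and monotonicity, PN = (p₁ − p₀)/p₁.
PN = (0.49674 − 0.16115) / 0.49674 ≈ 0.6756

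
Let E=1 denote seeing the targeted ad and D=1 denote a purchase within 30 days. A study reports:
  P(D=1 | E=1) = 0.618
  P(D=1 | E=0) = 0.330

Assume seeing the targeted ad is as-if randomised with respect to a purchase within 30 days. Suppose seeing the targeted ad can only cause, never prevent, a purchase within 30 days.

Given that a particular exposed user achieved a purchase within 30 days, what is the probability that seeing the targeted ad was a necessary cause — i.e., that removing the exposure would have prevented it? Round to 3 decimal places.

PN ≈ 0.466

Let p₁ = 0.618, p₀ = 0.33.
Under exogeneity and monotonicity, PN = (p₁ − p₀) / p₁.
PN = (0.618 − 0.33) / 0.618 = 0.288 / 0.618 ≈ 0.4660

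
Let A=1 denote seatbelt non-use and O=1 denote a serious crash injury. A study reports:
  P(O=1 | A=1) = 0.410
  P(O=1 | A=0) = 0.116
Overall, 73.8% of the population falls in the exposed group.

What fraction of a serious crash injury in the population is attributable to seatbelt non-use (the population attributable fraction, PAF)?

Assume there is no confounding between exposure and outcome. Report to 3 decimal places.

Let p₁ = 0.41, p₀ = 0.116.
Overall risk P(Y=1) = π·p₁ + (1−π)·p₀ = 0.738×0.41 + 0.262×0.116 = 0.33297.
Under exogeneity, PAF = [P(Y=1) − p₀] / P(Y=1).
PAF = (0.33297 − 0.116) / 0.33297 ≈ 0.6516

PAF ≈ 0.652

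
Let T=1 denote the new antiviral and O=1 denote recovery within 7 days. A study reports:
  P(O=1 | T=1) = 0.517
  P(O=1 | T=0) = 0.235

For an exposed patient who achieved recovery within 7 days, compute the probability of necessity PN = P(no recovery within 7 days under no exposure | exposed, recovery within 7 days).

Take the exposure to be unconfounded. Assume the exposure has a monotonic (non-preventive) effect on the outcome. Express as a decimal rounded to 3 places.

PN ≈ 0.545

Let p₁ = 0.517, p₀ = 0.235.
Under exogeneity and monotonicity, PN = (p₁ − p₀) / p₁.
PN = (0.517 − 0.235) / 0.517 = 0.282 / 0.517 ≈ 0.5455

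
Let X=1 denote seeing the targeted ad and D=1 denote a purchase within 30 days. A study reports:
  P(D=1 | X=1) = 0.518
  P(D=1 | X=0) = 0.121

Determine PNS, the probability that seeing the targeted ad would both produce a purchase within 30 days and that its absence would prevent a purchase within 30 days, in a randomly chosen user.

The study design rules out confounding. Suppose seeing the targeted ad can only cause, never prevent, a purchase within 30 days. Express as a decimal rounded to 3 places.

PNS ≈ 0.397

Let p₁ = 0.518, p₀ = 0.121.
Under exogeneity and monotonicity, PNS = p₁ − p₀.
PNS = 0.518 − 0.121 = 0.397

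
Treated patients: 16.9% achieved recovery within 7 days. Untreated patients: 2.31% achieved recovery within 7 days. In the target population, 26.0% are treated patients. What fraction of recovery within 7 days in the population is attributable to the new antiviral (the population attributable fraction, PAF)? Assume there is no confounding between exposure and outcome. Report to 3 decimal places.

PAF ≈ 0.622

p₁ = 0.169, p₀ = 0.0231.
Overall risk P(Y=1) = π·p₁ + (1−π)·p₀ = 0.26×0.169 + 0.74×0.0231 = 0.061034.
Under exogeneity, PAF = [P(Y=1) − p₀] / P(Y=1).
PAF = (0.061034 − 0.0231) / 0.061034 ≈ 0.6215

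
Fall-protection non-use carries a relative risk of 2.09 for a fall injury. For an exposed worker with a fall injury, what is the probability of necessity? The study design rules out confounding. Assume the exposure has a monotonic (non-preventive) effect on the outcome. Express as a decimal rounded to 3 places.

Under exogeneity and monotonicity, PN = (RR − 1) / RR = 1 − 1/RR.
PN = (2.09 − 1) / 2.09 = 1.09 / 2.09 ≈ 0.5215

PN ≈ 0.522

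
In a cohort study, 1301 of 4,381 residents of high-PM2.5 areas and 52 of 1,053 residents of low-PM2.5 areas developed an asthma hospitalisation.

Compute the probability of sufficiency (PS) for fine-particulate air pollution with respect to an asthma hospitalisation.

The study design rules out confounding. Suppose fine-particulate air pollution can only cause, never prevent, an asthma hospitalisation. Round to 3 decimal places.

p₁ = P(outcome | exposed) = 1301/4381 = 0.29696
p₀ = P(outcome | unexposed) = 52/1053 = 0.049383
Under exogeneity and monotonicity, PS = (p₁ − p₀) / (1 − p₀).
PS = (0.29696 − 0.049383) / (1 − 0.049383) = 0.24758 / 0.95062 ≈ 0.2604

PS ≈ 0.260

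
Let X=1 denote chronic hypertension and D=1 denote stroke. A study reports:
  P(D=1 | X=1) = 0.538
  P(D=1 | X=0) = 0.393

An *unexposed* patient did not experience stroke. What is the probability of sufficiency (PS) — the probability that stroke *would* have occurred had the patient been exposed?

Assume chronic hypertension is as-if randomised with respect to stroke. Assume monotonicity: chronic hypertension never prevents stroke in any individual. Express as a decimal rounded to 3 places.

PS ≈ 0.239

Let p₁ = 0.538, p₀ = 0.393.
Under exogeneity and monotonicity, PS = (p₁ − p₀) / (1 − p₀).
PS = (0.538 − 0.393) / (1 − 0.393) = 0.145 / 0.607 ≈ 0.2389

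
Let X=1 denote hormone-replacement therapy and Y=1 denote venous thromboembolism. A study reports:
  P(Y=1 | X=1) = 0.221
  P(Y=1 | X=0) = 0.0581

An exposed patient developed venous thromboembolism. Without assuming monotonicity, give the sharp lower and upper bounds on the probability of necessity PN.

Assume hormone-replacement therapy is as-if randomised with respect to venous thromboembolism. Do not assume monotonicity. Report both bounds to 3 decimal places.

Let p₁ = 0.221, p₀ = 0.0581.
Under exogeneity alone the bounds on PN are max{0,(p₁−p₀)/p₁} ≤ PN ≤ min{1,(1−p₀)/p₁}.
  lower = (p₁ − p₀)/p₁ = 0.1629 / 0.221 ≈ 0.7371
  upper = min{1, (1 − p₀)/p₁} = 0.9419 / 0.221 ≈ 4.2620 → capped at 1

0.737 ≤ PN ≤ 1.000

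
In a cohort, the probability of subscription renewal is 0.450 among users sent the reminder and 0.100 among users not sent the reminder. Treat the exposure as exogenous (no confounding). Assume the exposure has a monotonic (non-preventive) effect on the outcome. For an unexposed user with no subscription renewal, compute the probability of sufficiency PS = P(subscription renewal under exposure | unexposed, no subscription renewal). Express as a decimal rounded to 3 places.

PS ≈ 0.389

Let p₁ = 0.45, p₀ = 0.1.
Under exogeneity and monotonicity, PS = (p₁ − p₀) / (1 − p₀).
PS = (0.45 − 0.1) / (1 − 0.1) = 0.35 / 0.9 ≈ 0.3889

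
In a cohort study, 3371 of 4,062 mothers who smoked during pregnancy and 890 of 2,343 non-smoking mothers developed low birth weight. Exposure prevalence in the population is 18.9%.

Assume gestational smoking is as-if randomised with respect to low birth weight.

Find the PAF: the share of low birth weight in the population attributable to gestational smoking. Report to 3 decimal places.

p₁ = P(outcome | exposed) = 3371/4062 = 0.82989
p₀ = P(outcome | unexposed) = 890/2343 = 0.37985
Overall risk P(Y=1) = π·p₁ + (1−π)·p₀ = 0.189×0.82989 + 0.811×0.37985 = 0.46491.
Under exogeneity, PAF = [P(Y=1) − p₀] / P(Y=1).
PAF = (0.46491 − 0.37985) / 0.46491 ≈ 0.1830

PAF ≈ 0.183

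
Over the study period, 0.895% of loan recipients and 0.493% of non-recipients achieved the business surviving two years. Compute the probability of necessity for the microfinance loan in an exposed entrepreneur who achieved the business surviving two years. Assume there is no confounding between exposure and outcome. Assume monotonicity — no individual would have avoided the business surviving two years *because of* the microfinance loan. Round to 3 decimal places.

PN ≈ 0.449

p₁ = 0.00895, p₀ = 0.00493.
Under exogeneity and monotonicity, PN = (p₁ − p₀) / p₁.
PN = (0.00895 − 0.00493) / 0.00895 = 0.00402 / 0.00895 ≈ 0.4492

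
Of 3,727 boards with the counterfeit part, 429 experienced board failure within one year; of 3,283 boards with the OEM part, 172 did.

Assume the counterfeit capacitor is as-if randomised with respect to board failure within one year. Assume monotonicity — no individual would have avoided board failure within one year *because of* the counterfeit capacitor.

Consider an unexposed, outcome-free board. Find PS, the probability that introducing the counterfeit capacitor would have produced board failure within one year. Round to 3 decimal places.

p₁ = P(outcome | exposed) = 429/3727 = 0.11511
p₀ = P(outcome | unexposed) = 172/3283 = 0.052391
Under exogeneity and monotonicity, PS = (p₁ − p₀) / (1 − p₀).
PS = (0.11511 − 0.052391) / (1 − 0.052391) = 0.062715 / 0.94761 ≈ 0.0662

PS ≈ 0.066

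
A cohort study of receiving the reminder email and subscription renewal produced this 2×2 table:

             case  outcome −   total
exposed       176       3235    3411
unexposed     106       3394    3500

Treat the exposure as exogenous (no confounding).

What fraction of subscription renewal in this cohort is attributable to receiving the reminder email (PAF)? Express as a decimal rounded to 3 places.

p₁ = P(outcome | exposed) = 176/3411 = 0.051598
p₀ = P(outcome | unexposed) = 106/3500 = 0.030286
Exposure prevalence π = 3411/6911 = 0.49356; overall risk P(Y=1) = 0.040805.
Under exogeneity, PAF = [P(Y=1) − p₀]/P(Y=1).
PAF = (0.040805 − 0.030286) / 0.040805 ≈ 0.2578

PAF ≈ 0.258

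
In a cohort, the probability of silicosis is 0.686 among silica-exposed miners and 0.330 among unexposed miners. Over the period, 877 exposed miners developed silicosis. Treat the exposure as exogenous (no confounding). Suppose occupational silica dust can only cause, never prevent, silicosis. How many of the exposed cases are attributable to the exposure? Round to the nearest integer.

about 455 cases

Let p₁ = 0.686, p₀ = 0.33.
PN = (p₁ − p₀)/p₁ = (0.686 − 0.33) / 0.686 ≈ 0.51895.
Attributable cases ≈ PN × (exposed cases) = 0.51895 × 877 ≈ 455.12.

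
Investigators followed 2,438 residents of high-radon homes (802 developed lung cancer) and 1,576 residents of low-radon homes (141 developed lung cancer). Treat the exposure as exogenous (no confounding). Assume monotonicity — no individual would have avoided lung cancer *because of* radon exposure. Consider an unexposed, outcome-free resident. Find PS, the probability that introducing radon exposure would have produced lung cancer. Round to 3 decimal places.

PS ≈ 0.263

p₁ = P(outcome | exposed) = 802/2438 = 0.32896
p₀ = P(outcome | unexposed) = 141/1576 = 0.089467
Under exogeneity and monotonicity, PS = (p₁ − p₀) / (1 − p₀).
PS = (0.32896 − 0.089467) / (1 − 0.089467) = 0.23949 / 0.91053 ≈ 0.2630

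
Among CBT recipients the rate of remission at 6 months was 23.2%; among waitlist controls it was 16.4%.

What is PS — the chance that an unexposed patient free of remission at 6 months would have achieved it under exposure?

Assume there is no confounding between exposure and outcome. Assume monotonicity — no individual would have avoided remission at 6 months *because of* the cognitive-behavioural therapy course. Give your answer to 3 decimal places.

PS ≈ 0.081

p₁ = 0.232, p₀ = 0.164.
Under exogeneity and monotonicity, PS = (p₁ − p₀) / (1 − p₀).
PS = (0.232 − 0.164) / (1 − 0.164) = 0.068 / 0.836 ≈ 0.0813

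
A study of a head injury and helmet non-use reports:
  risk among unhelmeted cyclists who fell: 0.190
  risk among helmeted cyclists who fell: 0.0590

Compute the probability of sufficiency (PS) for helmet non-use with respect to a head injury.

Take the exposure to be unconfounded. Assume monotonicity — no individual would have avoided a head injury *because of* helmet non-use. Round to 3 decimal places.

Let p₁ = 0.19, p₀ = 0.059.
Under exogeneity and monotonicity, PS = (p₁ − p₀) / (1 − p₀).
PS = (0.19 − 0.059) / (1 − 0.059) = 0.131 / 0.941 ≈ 0.1392

PS ≈ 0.139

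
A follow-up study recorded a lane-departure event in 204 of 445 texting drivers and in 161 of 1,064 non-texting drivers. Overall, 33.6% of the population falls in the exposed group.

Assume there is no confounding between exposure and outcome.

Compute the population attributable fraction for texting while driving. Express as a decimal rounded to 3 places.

PAF ≈ 0.405

p₁ = P(outcome | exposed) = 204/445 = 0.45843
p₀ = P(outcome | unexposed) = 161/1064 = 0.15132
Overall risk P(Y=1) = π·p₁ + (1−π)·p₀ = 0.336×0.45843 + 0.664×0.15132 = 0.25451.
Under exogeneity, PAF = [P(Y=1) − p₀] / P(Y=1).
PAF = (0.25451 − 0.15132) / 0.25451 ≈ 0.4055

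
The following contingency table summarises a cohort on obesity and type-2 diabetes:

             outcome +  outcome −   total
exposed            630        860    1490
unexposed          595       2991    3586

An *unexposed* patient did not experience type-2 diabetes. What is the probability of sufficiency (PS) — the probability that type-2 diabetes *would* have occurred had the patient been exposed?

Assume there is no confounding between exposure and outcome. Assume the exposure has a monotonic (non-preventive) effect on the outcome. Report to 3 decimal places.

p₁ = P(outcome | exposed) = 630/1490 = 0.42282
p₀ = P(outcome | unexposed) = 595/3586 = 0.16592
Under exogeneity and monotonicity, PS = (p₁ − p₀)/(1 − p₀).
PS = (0.42282 − 0.16592) / 0.83408 ≈ 0.3080

PS ≈ 0.308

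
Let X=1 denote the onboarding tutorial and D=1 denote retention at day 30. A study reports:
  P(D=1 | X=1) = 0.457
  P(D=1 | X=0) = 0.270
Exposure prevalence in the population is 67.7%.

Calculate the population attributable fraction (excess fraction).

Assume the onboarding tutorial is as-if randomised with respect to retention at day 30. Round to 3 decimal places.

Let p₁ = 0.457, p₀ = 0.27.
Overall risk P(Y=1) = π·p₁ + (1−π)·p₀ = 0.677×0.457 + 0.323×0.27 = 0.3966.
Under exogeneity, PAF = [P(Y=1) − p₀] / P(Y=1).
PAF = (0.3966 − 0.27) / 0.3966 ≈ 0.3192

PAF ≈ 0.319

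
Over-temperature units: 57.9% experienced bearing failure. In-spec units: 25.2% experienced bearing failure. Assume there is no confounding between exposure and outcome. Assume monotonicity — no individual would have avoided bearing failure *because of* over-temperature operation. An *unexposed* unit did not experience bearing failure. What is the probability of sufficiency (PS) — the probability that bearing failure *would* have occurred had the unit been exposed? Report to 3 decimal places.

PS ≈ 0.437

p₁ = 0.579, p₀ = 0.252.
Under exogeneity and monotonicity, PS = (p₁ − p₀) / (1 − p₀).
PS = (0.579 − 0.252) / (1 − 0.252) = 0.327 / 0.748 ≈ 0.4372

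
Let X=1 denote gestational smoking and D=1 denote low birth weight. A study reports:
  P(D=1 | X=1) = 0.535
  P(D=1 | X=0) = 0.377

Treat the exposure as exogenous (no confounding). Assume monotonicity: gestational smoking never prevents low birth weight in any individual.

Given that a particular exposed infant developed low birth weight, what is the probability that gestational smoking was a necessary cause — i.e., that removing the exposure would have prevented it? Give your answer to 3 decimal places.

Let p₁ = 0.535, p₀ = 0.377.
Under exogeneity and monotonicity, PN = (p₁ − p₀) / p₁.
PN = (0.535 − 0.377) / 0.535 = 0.158 / 0.535 ≈ 0.2953

PN ≈ 0.295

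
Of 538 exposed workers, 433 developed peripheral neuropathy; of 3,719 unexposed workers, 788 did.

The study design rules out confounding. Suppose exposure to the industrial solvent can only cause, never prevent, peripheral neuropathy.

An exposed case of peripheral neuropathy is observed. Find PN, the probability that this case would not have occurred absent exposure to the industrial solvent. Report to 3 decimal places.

p₁ = P(outcome | exposed) = 433/538 = 0.80483
p₀ = P(outcome | unexposed) = 788/3719 = 0.21188
Under exogeneity and monotonicity, PN = (p₁ − p₀) / p₁.
PN = (0.80483 − 0.21188) / 0.80483 = 0.59295 / 0.80483 ≈ 0.7367

PN ≈ 0.737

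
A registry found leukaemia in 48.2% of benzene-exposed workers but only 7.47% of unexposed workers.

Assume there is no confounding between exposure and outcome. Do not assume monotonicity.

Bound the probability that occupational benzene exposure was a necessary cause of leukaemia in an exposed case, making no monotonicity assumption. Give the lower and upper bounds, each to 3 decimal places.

p₁ = 0.482, p₀ = 0.0747.
Under exogeneity alone the bounds on PN are max{0,(p₁−p₀)/p₁} ≤ PN ≤ min{1,(1−p₀)/p₁}.
  lower = (p₁ − p₀)/p₁ = 0.4073 / 0.482 ≈ 0.8450
  upper = min{1, (1 − p₀)/p₁} = 0.9253 / 0.482 ≈ 1.9197 → capped at 1

0.845 ≤ PN ≤ 1.000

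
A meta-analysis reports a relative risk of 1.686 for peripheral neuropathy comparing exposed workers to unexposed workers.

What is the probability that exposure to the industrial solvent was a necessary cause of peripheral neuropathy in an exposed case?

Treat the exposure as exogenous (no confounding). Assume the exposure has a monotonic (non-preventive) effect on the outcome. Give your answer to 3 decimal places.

Under exogeneity and monotonicity, PN = (RR − 1) / RR = 1 − 1/RR.
PN = (1.686 − 1) / 1.686 = 0.686 / 1.686 ≈ 0.4069

PN ≈ 0.407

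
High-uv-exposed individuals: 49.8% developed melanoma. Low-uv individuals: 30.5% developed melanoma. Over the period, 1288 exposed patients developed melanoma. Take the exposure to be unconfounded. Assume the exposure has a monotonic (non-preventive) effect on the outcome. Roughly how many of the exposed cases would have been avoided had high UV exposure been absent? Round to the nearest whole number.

p₁ = 0.498, p₀ = 0.305.
PN = (p₁ − p₀)/p₁ = (0.498 − 0.305) / 0.498 ≈ 0.38755.
Attributable cases ≈ PN × (exposed cases) = 0.38755 × 1288 ≈ 499.16.

about 499 cases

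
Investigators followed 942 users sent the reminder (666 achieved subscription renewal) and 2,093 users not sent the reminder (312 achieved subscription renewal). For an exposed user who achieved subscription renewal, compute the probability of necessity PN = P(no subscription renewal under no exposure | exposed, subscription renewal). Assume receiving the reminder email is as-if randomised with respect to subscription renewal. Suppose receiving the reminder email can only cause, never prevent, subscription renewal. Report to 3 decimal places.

PN ≈ 0.789

p₁ = P(outcome | exposed) = 666/942 = 0.70701
p₀ = P(outcome | unexposed) = 312/2093 = 0.14907
Under exogeneity and monotonicity, PN = (p₁ − p₀) / p₁.
PN = (0.70701 − 0.14907) / 0.70701 = 0.55794 / 0.70701 ≈ 0.7892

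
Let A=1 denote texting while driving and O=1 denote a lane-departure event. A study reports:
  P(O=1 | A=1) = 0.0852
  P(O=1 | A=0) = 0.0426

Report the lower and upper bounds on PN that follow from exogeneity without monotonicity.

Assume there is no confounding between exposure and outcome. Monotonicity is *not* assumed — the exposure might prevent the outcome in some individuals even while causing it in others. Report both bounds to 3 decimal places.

0.500 ≤ PN ≤ 1.000

Let p₁ = 0.0852, p₀ = 0.0426.
Under exogeneity alone the bounds on PN are max{0,(p₁−p₀)/p₁} ≤ PN ≤ min{1,(1−p₀)/p₁}.
  lower = (p₁ − p₀)/p₁ = 0.0426 / 0.0852 ≈ 0.5000
  upper = min{1, (1 − p₀)/p₁} = 0.9574 / 0.0852 ≈ 11.2371 → capped at 1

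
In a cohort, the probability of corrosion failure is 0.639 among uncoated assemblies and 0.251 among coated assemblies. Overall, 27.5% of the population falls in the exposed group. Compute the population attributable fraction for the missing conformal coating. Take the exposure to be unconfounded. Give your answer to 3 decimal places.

Let p₁ = 0.639, p₀ = 0.251.
Overall risk P(Y=1) = π·p₁ + (1−π)·p₀ = 0.275×0.639 + 0.725×0.251 = 0.3577.
Under exogeneity, PAF = [P(Y=1) − p₀] / P(Y=1).
PAF = (0.3577 − 0.251) / 0.3577 ≈ 0.2983

PAF ≈ 0.298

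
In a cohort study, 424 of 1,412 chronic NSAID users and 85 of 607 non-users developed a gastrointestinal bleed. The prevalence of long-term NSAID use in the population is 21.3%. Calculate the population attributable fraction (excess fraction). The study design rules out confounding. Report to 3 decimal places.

PAF ≈ 0.196

p₁ = P(outcome | exposed) = 424/1412 = 0.30028
p₀ = P(outcome | unexposed) = 85/607 = 0.14003
Overall risk P(Y=1) = π·p₁ + (1−π)·p₀ = 0.213×0.30028 + 0.787×0.14003 = 0.17417.
Under exogeneity, PAF = [P(Y=1) − p₀] / P(Y=1).
PAF = (0.17417 − 0.14003) / 0.17417 ≈ 0.1960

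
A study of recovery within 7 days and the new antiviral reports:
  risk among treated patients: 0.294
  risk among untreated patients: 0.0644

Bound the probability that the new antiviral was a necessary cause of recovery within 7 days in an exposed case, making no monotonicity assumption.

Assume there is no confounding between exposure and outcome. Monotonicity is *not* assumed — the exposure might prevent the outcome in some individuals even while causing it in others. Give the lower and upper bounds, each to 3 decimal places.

Let p₁ = 0.294, p₀ = 0.0644.
Under exogeneity alone the bounds on PN are max{0,(p₁−p₀)/p₁} ≤ PN ≤ min{1,(1−p₀)/p₁}.
  lower = (p₁ − p₀)/p₁ = 0.2296 / 0.294 ≈ 0.7810
  upper = min{1, (1 − p₀)/p₁} = 0.9356 / 0.294 ≈ 3.1823 → capped at 1

0.781 ≤ PN ≤ 1.000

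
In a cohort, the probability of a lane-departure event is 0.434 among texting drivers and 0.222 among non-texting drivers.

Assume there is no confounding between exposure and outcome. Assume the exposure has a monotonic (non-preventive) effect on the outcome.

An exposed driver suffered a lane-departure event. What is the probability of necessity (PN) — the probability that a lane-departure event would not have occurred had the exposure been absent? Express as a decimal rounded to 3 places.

PN ≈ 0.488

Let p₁ = 0.434, p₀ = 0.222.
Under exogeneity and monotonicity, PN = (p₁ − p₀) / p₁.
PN = (0.434 − 0.222) / 0.434 = 0.212 / 0.434 ≈ 0.4885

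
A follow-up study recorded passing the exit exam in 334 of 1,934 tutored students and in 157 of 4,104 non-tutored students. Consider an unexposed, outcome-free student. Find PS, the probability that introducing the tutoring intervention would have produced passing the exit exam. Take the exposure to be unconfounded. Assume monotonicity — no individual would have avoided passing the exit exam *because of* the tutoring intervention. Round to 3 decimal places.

p₁ = P(outcome | exposed) = 334/1934 = 0.1727
p₀ = P(outcome | unexposed) = 157/4104 = 0.038255
Under exogeneity and monotonicity, PS = (p₁ − p₀) / (1 − p₀).
PS = (0.1727 − 0.038255) / (1 − 0.038255) = 0.13444 / 0.96174 ≈ 0.1398

PS ≈ 0.140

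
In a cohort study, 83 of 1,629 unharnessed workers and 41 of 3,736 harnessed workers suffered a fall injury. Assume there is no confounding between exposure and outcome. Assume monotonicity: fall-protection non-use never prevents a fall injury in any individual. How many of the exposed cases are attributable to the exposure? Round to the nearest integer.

about 65 cases

p₁ = P(outcome | exposed) = 83/1629 = 0.050952
p₀ = P(outcome | unexposed) = 41/3736 = 0.010974
PN = (p₁ − p₀)/p₁ = (0.050952 − 0.010974) / 0.050952 ≈ 0.78461.
Attributable cases ≈ PN × (exposed cases) = 0.78461 × 83 ≈ 65.12.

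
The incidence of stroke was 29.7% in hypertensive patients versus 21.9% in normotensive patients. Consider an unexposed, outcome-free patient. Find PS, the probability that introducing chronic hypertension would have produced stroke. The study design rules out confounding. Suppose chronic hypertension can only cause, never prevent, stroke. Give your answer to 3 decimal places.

PS ≈ 0.100

p₁ = 0.297, p₀ = 0.219.
Under exogeneity and monotonicity, PS = (p₁ − p₀) / (1 − p₀).
PS = (0.297 − 0.219) / (1 − 0.219) = 0.078 / 0.781 ≈ 0.0999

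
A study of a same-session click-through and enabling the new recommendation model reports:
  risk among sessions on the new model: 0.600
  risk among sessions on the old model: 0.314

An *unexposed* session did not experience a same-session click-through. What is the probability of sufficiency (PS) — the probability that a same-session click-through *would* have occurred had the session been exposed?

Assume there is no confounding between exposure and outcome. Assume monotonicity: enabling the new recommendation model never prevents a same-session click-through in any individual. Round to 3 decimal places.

PS ≈ 0.417

Let p₁ = 0.6, p₀ = 0.314.
Under exogeneity and monotonicity, PS = (p₁ − p₀) / (1 − p₀).
PS = (0.6 − 0.314) / (1 − 0.314) = 0.286 / 0.686 ≈ 0.4169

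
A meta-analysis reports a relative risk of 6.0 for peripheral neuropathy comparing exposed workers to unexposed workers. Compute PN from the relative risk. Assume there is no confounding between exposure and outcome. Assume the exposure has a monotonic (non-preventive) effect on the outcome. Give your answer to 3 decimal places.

Under exogeneity and monotonicity, PN = (RR − 1) / RR = 1 − 1/RR.
PN = (6.0 − 1) / 6.0 = 5 / 6.0 ≈ 0.8333

PN ≈ 0.833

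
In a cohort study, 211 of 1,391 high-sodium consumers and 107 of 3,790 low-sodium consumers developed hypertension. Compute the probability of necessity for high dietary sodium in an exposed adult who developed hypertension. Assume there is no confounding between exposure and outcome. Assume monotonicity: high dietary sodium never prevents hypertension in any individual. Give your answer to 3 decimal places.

PN ≈ 0.814

p₁ = P(outcome | exposed) = 211/1391 = 0.15169
p₀ = P(outcome | unexposed) = 107/3790 = 0.028232
Under exogeneity and monotonicity, PN = (p₁ − p₀) / p₁.
PN = (0.15169 − 0.028232) / 0.15169 = 0.12346 / 0.15169 ≈ 0.8139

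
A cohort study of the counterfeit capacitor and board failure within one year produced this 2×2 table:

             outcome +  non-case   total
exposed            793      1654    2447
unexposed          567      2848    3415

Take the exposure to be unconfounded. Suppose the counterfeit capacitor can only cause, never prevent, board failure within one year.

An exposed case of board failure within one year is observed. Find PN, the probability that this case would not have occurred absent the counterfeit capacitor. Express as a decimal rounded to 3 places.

p₁ = P(outcome | exposed) = 793/2447 = 0.32407
p₀ = P(outcome | unexposed) = 567/3415 = 0.16603
Under exogeneity and monotonicity, PN = (p₁ − p₀) / p₁.
PN = (0.32407 − 0.16603) / 0.32407 = 0.15804 / 0.32407 ≈ 0.4877

PN ≈ 0.488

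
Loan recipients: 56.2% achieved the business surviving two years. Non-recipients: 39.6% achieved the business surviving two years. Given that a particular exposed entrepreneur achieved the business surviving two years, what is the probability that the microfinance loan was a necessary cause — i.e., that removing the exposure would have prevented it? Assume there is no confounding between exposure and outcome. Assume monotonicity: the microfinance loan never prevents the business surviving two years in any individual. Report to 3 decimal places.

p₁ = 0.562, p₀ = 0.396.
Under exogeneity and monotonicity, PN = (p₁ − p₀) / p₁.
PN = (0.562 − 0.396) / 0.562 = 0.166 / 0.562 ≈ 0.2954

PN ≈ 0.295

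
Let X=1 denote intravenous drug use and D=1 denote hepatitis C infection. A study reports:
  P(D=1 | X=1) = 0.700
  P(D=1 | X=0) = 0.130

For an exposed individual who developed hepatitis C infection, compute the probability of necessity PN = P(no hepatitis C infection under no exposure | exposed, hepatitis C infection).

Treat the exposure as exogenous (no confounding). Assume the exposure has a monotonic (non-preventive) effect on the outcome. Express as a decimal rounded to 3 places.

Let p₁ = 0.7, p₀ = 0.13.
Under exogeneity and monotonicity, PN = (p₁ − p₀) / p₁.
PN = (0.7 − 0.13) / 0.7 = 0.57 / 0.7 ≈ 0.8143

PN ≈ 0.814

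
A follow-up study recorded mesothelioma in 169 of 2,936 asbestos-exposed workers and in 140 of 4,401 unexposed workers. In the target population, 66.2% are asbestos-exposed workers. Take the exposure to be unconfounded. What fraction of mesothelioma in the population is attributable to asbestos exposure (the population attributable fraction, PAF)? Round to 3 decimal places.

PAF ≈ 0.349

p₁ = P(outcome | exposed) = 169/2936 = 0.057561
p₀ = P(outcome | unexposed) = 140/4401 = 0.031811
Overall risk P(Y=1) = π·p₁ + (1−π)·p₀ = 0.662×0.057561 + 0.338×0.031811 = 0.048858.
Under exogeneity, PAF = [P(Y=1) − p₀] / P(Y=1).
PAF = (0.048858 − 0.031811) / 0.048858 ≈ 0.3489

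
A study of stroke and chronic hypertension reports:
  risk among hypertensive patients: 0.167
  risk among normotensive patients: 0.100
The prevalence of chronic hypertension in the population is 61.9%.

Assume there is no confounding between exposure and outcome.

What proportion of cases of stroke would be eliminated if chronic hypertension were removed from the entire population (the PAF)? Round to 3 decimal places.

Let p₁ = 0.167, p₀ = 0.1.
Overall risk P(Y=1) = π·p₁ + (1−π)·p₀ = 0.619×0.167 + 0.381×0.1 = 0.14147.
Under exogeneity, PAF = [P(Y=1) − p₀] / P(Y=1).
PAF = (0.14147 − 0.1) / 0.14147 ≈ 0.2932

PAF ≈ 0.293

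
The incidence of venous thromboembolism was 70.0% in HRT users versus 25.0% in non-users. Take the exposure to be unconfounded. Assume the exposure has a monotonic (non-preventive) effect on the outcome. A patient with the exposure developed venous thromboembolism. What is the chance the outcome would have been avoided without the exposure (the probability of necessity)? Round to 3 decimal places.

PN ≈ 0.643

p₁ = 0.7, p₀ = 0.25.
Under exogeneity and monotonicity, PN = (p₁ − p₀) / p₁.
PN = (0.7 − 0.25) / 0.7 = 0.45 / 0.7 ≈ 0.6429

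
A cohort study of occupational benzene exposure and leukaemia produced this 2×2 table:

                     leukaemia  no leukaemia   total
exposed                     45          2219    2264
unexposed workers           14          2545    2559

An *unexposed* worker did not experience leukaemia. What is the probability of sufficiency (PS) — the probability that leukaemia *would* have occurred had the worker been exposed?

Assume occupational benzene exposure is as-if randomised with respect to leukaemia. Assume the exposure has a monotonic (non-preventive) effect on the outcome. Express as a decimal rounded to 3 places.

p₁ = P(outcome | exposed) = 45/2264 = 0.019876
p₀ = P(outcome | unexposed) = 14/2559 = 0.0054709
Under exogeneity and monotonicity, PS = (p₁ − p₀) / (1 − p₀).
PS = (0.019876 − 0.0054709) / (1 − 0.0054709) = 0.014405 / 0.99453 ≈ 0.0145

PS ≈ 0.014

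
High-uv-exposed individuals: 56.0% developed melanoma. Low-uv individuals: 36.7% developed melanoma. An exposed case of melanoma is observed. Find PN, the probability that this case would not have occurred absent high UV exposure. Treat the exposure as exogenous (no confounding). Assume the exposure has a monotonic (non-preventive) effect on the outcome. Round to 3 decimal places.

PN ≈ 0.345

p₁ = 0.56, p₀ = 0.367.
Under exogeneity and monotonicity, PN = (p₁ − p₀) / p₁.
PN = (0.56 − 0.367) / 0.56 = 0.193 / 0.56 ≈ 0.3446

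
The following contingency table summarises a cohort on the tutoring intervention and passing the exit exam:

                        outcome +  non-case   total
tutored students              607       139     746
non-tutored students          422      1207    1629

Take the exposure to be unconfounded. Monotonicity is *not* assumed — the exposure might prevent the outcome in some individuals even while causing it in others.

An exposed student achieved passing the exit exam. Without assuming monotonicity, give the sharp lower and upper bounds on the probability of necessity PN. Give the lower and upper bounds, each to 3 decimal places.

0.682 ≤ PN ≤ 0.911

p₁ = P(outcome | exposed) = 607/746 = 0.81367
p₀ = P(outcome | unexposed) = 422/1629 = 0.25905
Under exogeneity alone the bounds on PN are max{0,(p₁−p₀)/p₁} ≤ PN ≤ min{1,(1−p₀)/p₁}.
  lower = (p₁ − p₀)/p₁ = 0.55462 / 0.81367 ≈ 0.6816
  upper = min{1, (1 − p₀)/p₁} = 0.74095 / 0.81367 ≈ 0.9106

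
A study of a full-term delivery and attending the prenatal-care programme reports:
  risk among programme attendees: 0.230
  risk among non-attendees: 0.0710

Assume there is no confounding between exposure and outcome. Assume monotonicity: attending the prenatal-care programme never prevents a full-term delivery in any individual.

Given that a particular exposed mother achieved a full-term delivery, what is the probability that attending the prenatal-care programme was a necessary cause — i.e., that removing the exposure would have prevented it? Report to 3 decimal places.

Let p₁ = 0.23, p₀ = 0.071.
Under exogeneity and monotonicity, PN = (p₁ − p₀) / p₁.
PN = (0.23 − 0.071) / 0.23 = 0.159 / 0.23 ≈ 0.6913

PN ≈ 0.691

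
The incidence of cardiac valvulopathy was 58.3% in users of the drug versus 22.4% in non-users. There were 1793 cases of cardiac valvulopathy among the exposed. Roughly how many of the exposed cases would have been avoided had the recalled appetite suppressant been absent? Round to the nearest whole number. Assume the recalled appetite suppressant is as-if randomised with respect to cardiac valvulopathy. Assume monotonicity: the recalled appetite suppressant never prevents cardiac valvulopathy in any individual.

p₁ = 0.583, p₀ = 0.224.
PN = (p₁ − p₀)/p₁ = (0.583 − 0.224) / 0.583 ≈ 0.61578.
Attributable cases ≈ PN × (exposed cases) = 0.61578 × 1793 ≈ 1104.09.

about 1104 cases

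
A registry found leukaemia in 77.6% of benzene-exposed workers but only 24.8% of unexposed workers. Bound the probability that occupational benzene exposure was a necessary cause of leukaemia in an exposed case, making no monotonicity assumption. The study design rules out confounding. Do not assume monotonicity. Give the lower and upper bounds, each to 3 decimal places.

p₁ = 0.776, p₀ = 0.248.
Under exogeneity alone the bounds on PN are max{0,(p₁−p₀)/p₁} ≤ PN ≤ min{1,(1−p₀)/p₁}.
  lower = (p₁ − p₀)/p₁ = 0.528 / 0.776 ≈ 0.6804
  upper = min{1, (1 − p₀)/p₁} = 0.752 / 0.776 ≈ 0.9691

0.680 ≤ PN ≤ 0.969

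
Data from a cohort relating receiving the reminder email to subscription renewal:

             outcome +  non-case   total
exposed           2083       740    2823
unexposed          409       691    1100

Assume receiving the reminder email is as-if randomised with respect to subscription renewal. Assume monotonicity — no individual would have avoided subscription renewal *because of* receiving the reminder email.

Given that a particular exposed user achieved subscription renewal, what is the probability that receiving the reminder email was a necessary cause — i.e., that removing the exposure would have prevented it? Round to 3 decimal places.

p₁ = P(outcome | exposed) = 2083/2823 = 0.73787
p₀ = P(outcome | unexposed) = 409/1100 = 0.37182
Under exogeneity and monotonicity, PN = (p₁ − p₀)/p₁.
PN = (0.73787 − 0.37182) / 0.73787 ≈ 0.4961

PN ≈ 0.496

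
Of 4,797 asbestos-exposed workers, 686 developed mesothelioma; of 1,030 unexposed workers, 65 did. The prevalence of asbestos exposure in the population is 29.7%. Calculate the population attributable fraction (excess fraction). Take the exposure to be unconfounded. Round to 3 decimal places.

p₁ = P(outcome | exposed) = 686/4797 = 0.14301
p₀ = P(outcome | unexposed) = 65/1030 = 0.063107
Overall risk P(Y=1) = π·p₁ + (1−π)·p₀ = 0.297×0.14301 + 0.703×0.063107 = 0.086837.
Under exogeneity, PAF = [P(Y=1) − p₀] / P(Y=1).
PAF = (0.086837 − 0.063107) / 0.086837 ≈ 0.2733

PAF ≈ 0.273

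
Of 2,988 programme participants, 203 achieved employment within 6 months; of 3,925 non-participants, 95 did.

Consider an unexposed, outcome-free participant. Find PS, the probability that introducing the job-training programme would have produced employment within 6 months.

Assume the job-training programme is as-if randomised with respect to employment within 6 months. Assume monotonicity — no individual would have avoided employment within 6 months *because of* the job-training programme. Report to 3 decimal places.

PS ≈ 0.045

p₁ = P(outcome | exposed) = 203/2988 = 0.067938
p₀ = P(outcome | unexposed) = 95/3925 = 0.024204
Under exogeneity and monotonicity, PS = (p₁ − p₀) / (1 − p₀).
PS = (0.067938 − 0.024204) / (1 − 0.024204) = 0.043735 / 0.9758 ≈ 0.0448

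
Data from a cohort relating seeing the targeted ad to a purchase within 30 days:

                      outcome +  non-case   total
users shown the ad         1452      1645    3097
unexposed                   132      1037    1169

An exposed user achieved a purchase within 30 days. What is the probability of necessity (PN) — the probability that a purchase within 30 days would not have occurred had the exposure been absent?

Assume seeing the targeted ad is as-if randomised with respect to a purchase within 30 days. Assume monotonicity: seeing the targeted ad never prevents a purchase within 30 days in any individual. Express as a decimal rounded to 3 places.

p₁ = P(outcome | exposed) = 1452/3097 = 0.46884
p₀ = P(outcome | unexposed) = 132/1169 = 0.11292
Under exogeneity and monotonicity, PN = (p₁ − p₀)/p₁.
PN = (0.46884 − 0.11292) / 0.46884 ≈ 0.7592

PN ≈ 0.759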